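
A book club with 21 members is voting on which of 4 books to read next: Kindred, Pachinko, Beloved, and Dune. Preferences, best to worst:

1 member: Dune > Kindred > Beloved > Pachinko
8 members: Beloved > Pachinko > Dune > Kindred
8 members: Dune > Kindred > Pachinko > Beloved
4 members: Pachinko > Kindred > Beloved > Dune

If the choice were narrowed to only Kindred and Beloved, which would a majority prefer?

Kindred

Voters preferring Kindred to Beloved: 13; preferring Beloved to Kindred: 8.
Kindred wins the head-to-head.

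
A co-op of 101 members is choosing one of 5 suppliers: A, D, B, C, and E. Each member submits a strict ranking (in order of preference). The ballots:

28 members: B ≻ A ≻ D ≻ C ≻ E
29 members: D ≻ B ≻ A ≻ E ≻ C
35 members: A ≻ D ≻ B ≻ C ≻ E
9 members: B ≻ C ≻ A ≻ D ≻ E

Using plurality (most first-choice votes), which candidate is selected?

B

First-place votes: A 35, D 29, B 37, C 0, E 0.
B has the most first-place votes.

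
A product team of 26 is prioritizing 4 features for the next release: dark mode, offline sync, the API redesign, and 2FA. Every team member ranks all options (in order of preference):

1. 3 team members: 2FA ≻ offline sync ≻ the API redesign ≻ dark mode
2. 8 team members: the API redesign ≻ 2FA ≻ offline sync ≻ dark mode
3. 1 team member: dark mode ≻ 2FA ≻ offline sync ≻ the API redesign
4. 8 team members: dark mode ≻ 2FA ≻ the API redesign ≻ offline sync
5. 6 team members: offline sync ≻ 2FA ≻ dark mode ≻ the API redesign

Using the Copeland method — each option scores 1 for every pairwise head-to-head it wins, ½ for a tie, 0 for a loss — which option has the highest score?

2FA

dark mode: beats the API redesign; loses to offline sync and 2FA → score 1.
offline sync: beats dark mode; loses to the API redesign and 2FA → score 1.
the API redesign: beats offline sync; loses to dark mode and 2FA → score 1.
2FA: beats dark mode, offline sync, and the API redesign → score 3.
2FA has the best pairwise record.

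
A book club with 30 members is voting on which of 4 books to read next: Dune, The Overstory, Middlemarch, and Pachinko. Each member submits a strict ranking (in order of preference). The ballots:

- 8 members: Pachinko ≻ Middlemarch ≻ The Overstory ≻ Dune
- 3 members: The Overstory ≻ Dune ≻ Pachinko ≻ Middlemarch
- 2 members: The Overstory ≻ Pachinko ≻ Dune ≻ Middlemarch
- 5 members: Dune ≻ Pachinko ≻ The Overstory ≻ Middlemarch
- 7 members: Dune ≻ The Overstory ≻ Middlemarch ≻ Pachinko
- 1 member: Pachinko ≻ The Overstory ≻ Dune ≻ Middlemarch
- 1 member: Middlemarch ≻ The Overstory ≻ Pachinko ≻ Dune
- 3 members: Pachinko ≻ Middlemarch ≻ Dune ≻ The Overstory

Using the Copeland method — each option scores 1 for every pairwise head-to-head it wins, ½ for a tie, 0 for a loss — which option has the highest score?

Dune: beats Middlemarch; ties The Overstory and Pachinko → score 2.
The Overstory: beats Middlemarch; ties Dune; loses to Pachinko → score 1.5.
Middlemarch: loses to Dune, The Overstory, and Pachinko → score 0.
Pachinko: beats The Overstory and Middlemarch; ties Dune → score 2.5.
Pachinko has the best pairwise record.

Pachinko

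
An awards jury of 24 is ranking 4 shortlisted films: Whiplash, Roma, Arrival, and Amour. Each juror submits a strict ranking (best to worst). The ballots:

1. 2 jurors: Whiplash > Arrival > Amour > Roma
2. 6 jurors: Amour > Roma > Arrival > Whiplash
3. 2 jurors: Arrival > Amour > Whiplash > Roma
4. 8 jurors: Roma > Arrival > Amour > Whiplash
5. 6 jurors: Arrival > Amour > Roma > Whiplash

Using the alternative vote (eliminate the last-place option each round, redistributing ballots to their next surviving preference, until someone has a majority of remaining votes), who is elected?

Round 1: Whiplash 2, Roma 8, Arrival 8, Amour 6. Eliminate Whiplash.
Round 2: Roma 8, Arrival 10, Amour 6. Eliminate Amour.
Round 3: Roma 14, Arrival 10. Roma has a majority.

Roma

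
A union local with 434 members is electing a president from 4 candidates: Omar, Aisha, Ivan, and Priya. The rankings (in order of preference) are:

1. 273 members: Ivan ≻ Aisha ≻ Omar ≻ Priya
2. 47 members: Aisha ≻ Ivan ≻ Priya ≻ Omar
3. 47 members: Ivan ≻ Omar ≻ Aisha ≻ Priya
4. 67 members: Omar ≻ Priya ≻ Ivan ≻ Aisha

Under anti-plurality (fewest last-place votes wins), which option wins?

Last-place votes: Omar 47, Aisha 67, Ivan 0, Priya 320.
Ivan is ranked last by the fewest voters, so Ivan wins.

Ivan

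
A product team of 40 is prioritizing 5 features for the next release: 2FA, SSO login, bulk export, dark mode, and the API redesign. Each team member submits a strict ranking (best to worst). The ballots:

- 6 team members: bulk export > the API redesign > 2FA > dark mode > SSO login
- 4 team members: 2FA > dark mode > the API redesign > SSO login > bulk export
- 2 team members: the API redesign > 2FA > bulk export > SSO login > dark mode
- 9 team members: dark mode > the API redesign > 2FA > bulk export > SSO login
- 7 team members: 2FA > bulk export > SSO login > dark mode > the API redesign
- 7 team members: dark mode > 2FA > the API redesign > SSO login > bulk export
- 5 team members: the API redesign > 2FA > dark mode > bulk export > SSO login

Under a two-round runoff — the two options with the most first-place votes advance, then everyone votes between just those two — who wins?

2FA

Round 1 first-place votes: 2FA 11, SSO login 0, bulk export 6, dark mode 16, the API redesign 7.
dark mode and 2FA advance.
Runoff: dark mode is preferred to 2FA by 16 voters; 2FA by 24.
2FA wins the runoff.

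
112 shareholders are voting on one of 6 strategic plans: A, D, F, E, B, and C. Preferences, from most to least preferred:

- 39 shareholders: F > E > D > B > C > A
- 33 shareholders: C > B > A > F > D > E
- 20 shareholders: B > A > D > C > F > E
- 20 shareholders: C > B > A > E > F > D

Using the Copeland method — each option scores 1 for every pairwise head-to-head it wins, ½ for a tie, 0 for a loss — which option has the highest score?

B

A: beats D, F, and E; loses to B and C → score 3.
D: beats C; loses to A, F, E, and B → score 1.
F: beats D and E; loses to A, B, and C → score 2.
E: beats D; loses to A, F, B, and C → score 1.
B: beats A, D, F, E, and C → score 5.
C: beats A, F, and E; loses to D and B → score 3.
B has the best pairwise record.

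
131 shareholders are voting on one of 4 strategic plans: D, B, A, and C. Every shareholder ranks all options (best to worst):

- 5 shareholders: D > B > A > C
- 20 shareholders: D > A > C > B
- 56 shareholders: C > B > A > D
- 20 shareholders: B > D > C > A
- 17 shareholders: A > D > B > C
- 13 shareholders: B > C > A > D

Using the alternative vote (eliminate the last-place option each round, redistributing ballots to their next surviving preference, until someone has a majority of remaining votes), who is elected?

Round 1: D 25, B 33, A 17, C 56. Eliminate A.
Round 2: D 42, B 33, C 56. Eliminate B.
Round 3: D 62, C 69. C has a majority.

C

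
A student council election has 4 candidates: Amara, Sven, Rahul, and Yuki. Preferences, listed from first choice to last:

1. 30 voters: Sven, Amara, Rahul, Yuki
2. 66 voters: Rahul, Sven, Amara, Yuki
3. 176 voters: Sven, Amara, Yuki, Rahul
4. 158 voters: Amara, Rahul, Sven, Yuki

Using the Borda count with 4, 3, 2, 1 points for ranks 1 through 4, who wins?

Amara

Amara: 30·3 + 66·2 + 176·3 + 158·4 = 1382
Sven: 30·4 + 66·3 + 176·4 + 158·2 = 1338
Rahul: 30·2 + 66·4 + 176·1 + 158·3 = 974
Yuki: 30·1 + 66·1 + 176·2 + 158·1 = 606
Amara has the highest Borda score (1382).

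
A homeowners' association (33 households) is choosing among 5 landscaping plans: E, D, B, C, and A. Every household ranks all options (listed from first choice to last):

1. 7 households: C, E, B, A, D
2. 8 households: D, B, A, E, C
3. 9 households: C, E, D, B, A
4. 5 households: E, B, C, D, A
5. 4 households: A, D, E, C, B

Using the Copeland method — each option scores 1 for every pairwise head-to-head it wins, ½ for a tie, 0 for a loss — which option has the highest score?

E: beats D, B, C, and A → score 4.
D: beats B and A; loses to E and C → score 2.
B: beats A; loses to E, D, and C → score 1.
C: beats D, B, and A; loses to E → score 3.
A: loses to E, D, B, and C → score 0.
E has the best pairwise record.

E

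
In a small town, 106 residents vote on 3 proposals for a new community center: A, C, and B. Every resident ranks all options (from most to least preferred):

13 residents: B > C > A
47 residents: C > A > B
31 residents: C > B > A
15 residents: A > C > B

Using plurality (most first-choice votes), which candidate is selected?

C

First-place votes: A 15, C 78, B 13.
C has the most first-place votes.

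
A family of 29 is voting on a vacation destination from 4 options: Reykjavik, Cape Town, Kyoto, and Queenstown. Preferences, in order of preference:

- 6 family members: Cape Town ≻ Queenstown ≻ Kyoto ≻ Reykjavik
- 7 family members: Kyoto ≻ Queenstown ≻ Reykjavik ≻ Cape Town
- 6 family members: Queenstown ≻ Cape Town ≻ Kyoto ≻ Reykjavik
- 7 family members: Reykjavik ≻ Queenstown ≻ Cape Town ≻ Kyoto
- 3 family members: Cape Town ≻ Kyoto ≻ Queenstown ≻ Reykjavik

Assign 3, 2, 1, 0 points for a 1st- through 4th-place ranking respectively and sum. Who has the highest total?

Reykjavik: 6·0 + 7·1 + 6·0 + 7·3 + 3·0 = 28
Cape Town: 6·3 + 7·0 + 6·2 + 7·1 + 3·3 = 46
Kyoto: 6·1 + 7·3 + 6·1 + 7·0 + 3·2 = 39
Queenstown: 6·2 + 7·2 + 6·3 + 7·2 + 3·1 = 61
Queenstown has the highest Borda score (61).

Queenstown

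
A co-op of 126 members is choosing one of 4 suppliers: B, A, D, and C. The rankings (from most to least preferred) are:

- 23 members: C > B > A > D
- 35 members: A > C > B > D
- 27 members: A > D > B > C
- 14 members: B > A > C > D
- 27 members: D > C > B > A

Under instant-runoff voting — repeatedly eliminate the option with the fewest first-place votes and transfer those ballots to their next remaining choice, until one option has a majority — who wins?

Round 1: B 14, A 62, D 27, C 23. Eliminate B.
Round 2: A 76, D 27, C 23. A has a majority.

A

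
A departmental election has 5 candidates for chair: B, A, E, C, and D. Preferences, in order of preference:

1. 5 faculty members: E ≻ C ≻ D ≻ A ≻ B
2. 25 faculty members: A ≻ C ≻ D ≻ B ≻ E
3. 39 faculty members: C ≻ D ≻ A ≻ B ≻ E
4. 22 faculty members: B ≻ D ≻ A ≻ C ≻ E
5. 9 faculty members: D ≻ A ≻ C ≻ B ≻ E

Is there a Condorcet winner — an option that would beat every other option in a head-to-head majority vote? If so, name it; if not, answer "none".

none

Checking pairwise contests:
A beats B 78–22.
D beats A 75–25.
B beats E 95–5.
A beats C 56–44.
C beats D 69–31.
Every option loses at least one head-to-head, so there is no Condorcet winner.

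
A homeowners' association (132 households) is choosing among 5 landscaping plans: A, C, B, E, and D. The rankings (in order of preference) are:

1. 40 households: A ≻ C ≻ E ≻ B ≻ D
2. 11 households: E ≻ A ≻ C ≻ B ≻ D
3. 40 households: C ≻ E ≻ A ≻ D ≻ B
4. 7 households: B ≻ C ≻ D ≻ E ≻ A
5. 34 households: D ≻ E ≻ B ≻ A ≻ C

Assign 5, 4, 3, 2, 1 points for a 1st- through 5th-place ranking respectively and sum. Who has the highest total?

A: 40·5 + 11·4 + 40·3 + 7·1 + 34·2 = 439
C: 40·4 + 11·3 + 40·5 + 7·4 + 34·1 = 455
B: 40·2 + 11·2 + 40·1 + 7·5 + 34·3 = 279
E: 40·3 + 11·5 + 40·4 + 7·2 + 34·4 = 485
D: 40·1 + 11·1 + 40·2 + 7·3 + 34·5 = 322
E has the highest Borda score (485).

E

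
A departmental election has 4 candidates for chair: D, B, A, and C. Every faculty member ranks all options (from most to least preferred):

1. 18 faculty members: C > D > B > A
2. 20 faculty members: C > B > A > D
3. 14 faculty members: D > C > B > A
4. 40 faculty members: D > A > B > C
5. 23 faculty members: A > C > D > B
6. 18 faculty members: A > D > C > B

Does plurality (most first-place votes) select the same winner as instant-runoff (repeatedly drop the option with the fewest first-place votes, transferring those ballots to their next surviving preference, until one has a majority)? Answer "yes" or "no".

Plurality — first-place votes: D 54, B 0, A 41, C 38. Winner: D.
Instant-runoff — R1 D 54, B 0, A 41, C 38 (B out); R2 D 54, A 41, C 38 (C out); R3 D 72, A 61 (D winner). Winner: D.
The two methods agree.

yes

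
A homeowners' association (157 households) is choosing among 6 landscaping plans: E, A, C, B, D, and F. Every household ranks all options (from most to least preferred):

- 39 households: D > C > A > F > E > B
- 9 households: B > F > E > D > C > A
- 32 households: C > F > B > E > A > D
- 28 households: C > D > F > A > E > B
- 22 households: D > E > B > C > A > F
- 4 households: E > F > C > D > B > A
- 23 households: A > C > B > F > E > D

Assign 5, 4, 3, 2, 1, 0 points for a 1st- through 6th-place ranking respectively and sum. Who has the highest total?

E: 39·1 + 9·3 + 32·2 + 28·1 + 22·4 + 4·5 + 23·1 = 289
A: 39·3 + 9·0 + 32·1 + 28·2 + 22·1 + 4·0 + 23·5 = 342
C: 39·4 + 9·1 + 32·5 + 28·5 + 22·2 + 4·3 + 23·4 = 613
B: 39·0 + 9·5 + 32·3 + 28·0 + 22·3 + 4·1 + 23·3 = 280
D: 39·5 + 9·2 + 32·0 + 28·4 + 22·5 + 4·2 + 23·0 = 443
F: 39·2 + 9·4 + 32·4 + 28·3 + 22·0 + 4·4 + 23·2 = 388
C has the highest Borda score (613).

C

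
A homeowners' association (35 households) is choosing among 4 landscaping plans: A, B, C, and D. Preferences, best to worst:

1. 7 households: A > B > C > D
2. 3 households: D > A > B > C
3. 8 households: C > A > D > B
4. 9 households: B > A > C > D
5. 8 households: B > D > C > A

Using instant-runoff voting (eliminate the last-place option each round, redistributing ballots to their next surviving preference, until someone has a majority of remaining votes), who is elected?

Round 1: A 7, B 17, C 8, D 3. Eliminate D.
Round 2: A 10, B 17, C 8. Eliminate C.
Round 3: A 18, B 17. A has a majority.

A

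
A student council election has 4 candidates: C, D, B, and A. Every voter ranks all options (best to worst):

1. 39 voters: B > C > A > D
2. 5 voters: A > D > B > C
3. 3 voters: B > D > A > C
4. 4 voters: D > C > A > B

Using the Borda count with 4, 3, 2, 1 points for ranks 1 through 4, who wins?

B

C: 39·3 + 5·1 + 3·1 + 4·3 = 137
D: 39·1 + 5·3 + 3·3 + 4·4 = 79
B: 39·4 + 5·2 + 3·4 + 4·1 = 182
A: 39·2 + 5·4 + 3·2 + 4·2 = 112
B has the highest Borda score (182).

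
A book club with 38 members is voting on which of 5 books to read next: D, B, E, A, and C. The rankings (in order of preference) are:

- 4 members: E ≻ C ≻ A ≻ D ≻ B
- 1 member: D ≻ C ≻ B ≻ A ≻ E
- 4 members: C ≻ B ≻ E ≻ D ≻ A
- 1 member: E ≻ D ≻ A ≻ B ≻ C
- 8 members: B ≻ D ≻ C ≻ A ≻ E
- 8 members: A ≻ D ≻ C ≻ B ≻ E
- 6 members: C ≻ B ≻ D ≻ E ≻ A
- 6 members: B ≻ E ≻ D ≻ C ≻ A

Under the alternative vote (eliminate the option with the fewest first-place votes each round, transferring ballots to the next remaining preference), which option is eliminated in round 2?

Round 1: D 1, B 14, E 5, A 8, C 10. Eliminate D.
Round 2: B 14, E 5, A 8, C 11. Eliminate E.

E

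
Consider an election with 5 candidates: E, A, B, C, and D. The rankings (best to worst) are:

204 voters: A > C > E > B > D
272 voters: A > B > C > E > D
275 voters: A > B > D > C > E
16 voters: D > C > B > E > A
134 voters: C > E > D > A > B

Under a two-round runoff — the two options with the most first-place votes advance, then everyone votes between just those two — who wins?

A

Round 1 first-place votes: E 0, A 751, B 0, C 134, D 16.
A and C advance.
Runoff: A is preferred to C by 751 voters; C by 150.
A wins the runoff.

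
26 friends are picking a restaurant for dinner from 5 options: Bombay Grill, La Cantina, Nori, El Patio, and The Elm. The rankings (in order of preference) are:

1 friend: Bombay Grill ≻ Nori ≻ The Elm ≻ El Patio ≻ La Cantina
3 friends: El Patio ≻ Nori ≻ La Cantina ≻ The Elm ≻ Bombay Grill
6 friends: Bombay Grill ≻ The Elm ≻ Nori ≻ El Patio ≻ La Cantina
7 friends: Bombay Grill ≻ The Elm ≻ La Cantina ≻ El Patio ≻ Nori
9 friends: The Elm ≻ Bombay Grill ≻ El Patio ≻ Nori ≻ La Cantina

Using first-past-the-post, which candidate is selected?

First-place votes: Bombay Grill 14, La Cantina 0, Nori 0, El Patio 3, The Elm 9.
Bombay Grill has the most first-place votes.

Bombay Grill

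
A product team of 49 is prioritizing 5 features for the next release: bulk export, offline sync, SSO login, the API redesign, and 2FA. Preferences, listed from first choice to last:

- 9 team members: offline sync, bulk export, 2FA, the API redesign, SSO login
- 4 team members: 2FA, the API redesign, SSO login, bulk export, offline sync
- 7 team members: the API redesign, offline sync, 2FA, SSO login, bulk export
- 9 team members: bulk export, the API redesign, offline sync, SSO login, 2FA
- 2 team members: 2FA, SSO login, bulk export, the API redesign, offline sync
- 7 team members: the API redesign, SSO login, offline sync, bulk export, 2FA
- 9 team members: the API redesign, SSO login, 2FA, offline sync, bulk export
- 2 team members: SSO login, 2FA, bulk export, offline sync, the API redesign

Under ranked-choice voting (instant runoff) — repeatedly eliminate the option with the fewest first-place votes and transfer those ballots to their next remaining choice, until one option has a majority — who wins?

the API redesign

Round 1: bulk export 9, offline sync 9, SSO login 2, the API redesign 23, 2FA 6. Eliminate SSO login.
Round 2: bulk export 9, offline sync 9, the API redesign 23, 2FA 8. Eliminate 2FA.
Round 3: bulk export 13, offline sync 9, the API redesign 27. The API redesign has a majority.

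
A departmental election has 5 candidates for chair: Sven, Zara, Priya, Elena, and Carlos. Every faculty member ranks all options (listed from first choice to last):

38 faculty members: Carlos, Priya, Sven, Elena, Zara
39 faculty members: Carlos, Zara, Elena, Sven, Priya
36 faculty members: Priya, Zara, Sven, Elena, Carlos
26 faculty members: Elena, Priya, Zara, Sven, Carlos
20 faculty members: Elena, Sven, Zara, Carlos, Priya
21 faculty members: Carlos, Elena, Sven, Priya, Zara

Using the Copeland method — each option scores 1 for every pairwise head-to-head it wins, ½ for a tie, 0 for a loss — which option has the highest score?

Carlos

Sven: loses to Zara, Priya, Elena, and Carlos → score 0.
Zara: beats Sven; loses to Priya, Elena, and Carlos → score 1.
Priya: beats Sven and Zara; loses to Elena and Carlos → score 2.
Elena: beats Sven, Zara, and Priya; loses to Carlos → score 3.
Carlos: beats Sven, Zara, Priya, and Elena → score 4.
Carlos has the best pairwise record.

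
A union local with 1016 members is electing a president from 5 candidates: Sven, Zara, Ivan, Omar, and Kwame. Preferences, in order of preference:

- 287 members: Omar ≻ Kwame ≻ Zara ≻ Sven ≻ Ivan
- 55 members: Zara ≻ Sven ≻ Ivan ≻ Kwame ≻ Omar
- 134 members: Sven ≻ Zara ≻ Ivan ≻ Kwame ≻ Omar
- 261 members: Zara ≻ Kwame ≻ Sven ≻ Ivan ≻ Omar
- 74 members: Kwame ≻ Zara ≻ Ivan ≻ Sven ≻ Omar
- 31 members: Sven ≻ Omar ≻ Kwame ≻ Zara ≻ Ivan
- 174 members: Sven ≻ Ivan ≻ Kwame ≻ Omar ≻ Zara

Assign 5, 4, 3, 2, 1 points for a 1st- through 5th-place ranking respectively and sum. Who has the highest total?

Kwame

Sven: 287·2 + 55·4 + 134·5 + 261·3 + 74·2 + 31·5 + 174·5 = 3420
Zara: 287·3 + 55·5 + 134·4 + 261·5 + 74·4 + 31·2 + 174·1 = 3509
Ivan: 287·1 + 55·3 + 134·3 + 261·2 + 74·3 + 31·1 + 174·4 = 2325
Omar: 287·5 + 55·1 + 134·1 + 261·1 + 74·1 + 31·4 + 174·2 = 2431
Kwame: 287·4 + 55·2 + 134·2 + 261·4 + 74·5 + 31·3 + 174·3 = 3555
Kwame has the highest Borda score (3555).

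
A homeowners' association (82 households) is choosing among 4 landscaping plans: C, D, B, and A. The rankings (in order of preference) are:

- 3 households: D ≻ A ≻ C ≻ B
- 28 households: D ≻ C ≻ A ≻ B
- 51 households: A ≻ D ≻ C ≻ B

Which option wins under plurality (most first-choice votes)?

First-place votes: C 0, D 31, B 0, A 51.
A has the most first-place votes.

A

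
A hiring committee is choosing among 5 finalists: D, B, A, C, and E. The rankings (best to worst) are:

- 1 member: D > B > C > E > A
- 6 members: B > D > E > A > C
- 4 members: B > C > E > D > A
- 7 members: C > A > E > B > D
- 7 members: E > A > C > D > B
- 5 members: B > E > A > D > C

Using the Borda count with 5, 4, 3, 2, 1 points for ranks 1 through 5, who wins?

D: 1·5 + 6·4 + 4·2 + 7·1 + 7·2 + 5·2 = 68
B: 1·4 + 6·5 + 4·5 + 7·2 + 7·1 + 5·5 = 100
A: 1·1 + 6·2 + 4·1 + 7·4 + 7·4 + 5·3 = 88
C: 1·3 + 6·1 + 4·4 + 7·5 + 7·3 + 5·1 = 86
E: 1·2 + 6·3 + 4·3 + 7·3 + 7·5 + 5·4 = 108
E has the highest Borda score (108).

E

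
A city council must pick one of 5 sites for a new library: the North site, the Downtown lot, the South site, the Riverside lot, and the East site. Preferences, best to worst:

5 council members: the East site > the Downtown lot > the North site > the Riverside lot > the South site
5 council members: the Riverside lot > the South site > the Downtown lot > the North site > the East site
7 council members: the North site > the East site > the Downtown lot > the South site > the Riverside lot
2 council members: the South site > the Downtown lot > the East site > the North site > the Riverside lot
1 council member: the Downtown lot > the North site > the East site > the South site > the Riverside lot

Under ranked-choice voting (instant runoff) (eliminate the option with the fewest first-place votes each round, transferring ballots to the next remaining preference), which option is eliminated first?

Round 1: the North site 7, the Downtown lot 1, the South site 2, the Riverside lot 5, the East site 5. Eliminate the Downtown lot.

the Downtown lot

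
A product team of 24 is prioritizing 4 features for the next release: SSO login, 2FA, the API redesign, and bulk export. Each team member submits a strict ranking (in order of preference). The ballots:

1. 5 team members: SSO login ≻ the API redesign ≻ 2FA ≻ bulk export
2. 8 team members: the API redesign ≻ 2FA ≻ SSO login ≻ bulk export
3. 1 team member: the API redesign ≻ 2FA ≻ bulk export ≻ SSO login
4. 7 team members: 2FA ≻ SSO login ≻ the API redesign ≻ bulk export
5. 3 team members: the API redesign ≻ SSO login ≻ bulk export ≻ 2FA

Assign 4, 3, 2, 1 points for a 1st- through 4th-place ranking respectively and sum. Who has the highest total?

SSO login: 5·4 + 8·2 + 1·1 + 7·3 + 3·3 = 67
2FA: 5·2 + 8·3 + 1·3 + 7·4 + 3·1 = 68
the API redesign: 5·3 + 8·4 + 1·4 + 7·2 + 3·4 = 77
bulk export: 5·1 + 8·1 + 1·2 + 7·1 + 3·2 = 28
the API redesign has the highest Borda score (77).

the API redesign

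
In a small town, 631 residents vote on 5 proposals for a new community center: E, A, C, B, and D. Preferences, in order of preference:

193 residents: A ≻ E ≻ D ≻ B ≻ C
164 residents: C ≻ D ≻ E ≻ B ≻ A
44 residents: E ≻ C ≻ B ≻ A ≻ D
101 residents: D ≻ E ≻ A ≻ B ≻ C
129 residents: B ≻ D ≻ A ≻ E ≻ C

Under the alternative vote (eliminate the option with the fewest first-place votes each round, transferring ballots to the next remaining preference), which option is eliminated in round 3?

B

Round 1: E 44, A 193, C 164, B 129, D 101. Eliminate E.
Round 2: A 193, C 208, B 129, D 101. Eliminate D.
Round 3: A 294, C 208, B 129. Eliminate B.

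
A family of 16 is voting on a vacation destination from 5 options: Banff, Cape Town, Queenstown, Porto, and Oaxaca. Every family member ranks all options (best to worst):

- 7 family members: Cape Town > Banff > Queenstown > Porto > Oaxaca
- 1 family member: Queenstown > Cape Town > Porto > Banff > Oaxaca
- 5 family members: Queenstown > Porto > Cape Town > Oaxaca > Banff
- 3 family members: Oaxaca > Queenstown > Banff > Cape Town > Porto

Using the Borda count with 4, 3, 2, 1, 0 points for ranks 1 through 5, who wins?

Queenstown

Banff: 7·3 + 1·1 + 5·0 + 3·2 = 28
Cape Town: 7·4 + 1·3 + 5·2 + 3·1 = 44
Queenstown: 7·2 + 1·4 + 5·4 + 3·3 = 47
Porto: 7·1 + 1·2 + 5·3 + 3·0 = 24
Oaxaca: 7·0 + 1·0 + 5·1 + 3·4 = 17
Queenstown has the highest Borda score (47).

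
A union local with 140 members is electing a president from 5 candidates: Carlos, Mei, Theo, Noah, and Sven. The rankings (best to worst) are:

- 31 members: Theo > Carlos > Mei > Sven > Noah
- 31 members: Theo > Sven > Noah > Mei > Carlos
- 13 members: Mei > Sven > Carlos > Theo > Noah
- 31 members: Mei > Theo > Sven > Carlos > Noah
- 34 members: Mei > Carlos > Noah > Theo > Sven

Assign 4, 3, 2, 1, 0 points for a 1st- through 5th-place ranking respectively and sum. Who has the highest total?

Mei

Carlos: 31·3 + 31·0 + 13·2 + 31·1 + 34·3 = 252
Mei: 31·2 + 31·1 + 13·4 + 31·4 + 34·4 = 405
Theo: 31·4 + 31·4 + 13·1 + 31·3 + 34·1 = 388
Noah: 31·0 + 31·2 + 13·0 + 31·0 + 34·2 = 130
Sven: 31·1 + 31·3 + 13·3 + 31·2 + 34·0 = 225
Mei has the highest Borda score (405).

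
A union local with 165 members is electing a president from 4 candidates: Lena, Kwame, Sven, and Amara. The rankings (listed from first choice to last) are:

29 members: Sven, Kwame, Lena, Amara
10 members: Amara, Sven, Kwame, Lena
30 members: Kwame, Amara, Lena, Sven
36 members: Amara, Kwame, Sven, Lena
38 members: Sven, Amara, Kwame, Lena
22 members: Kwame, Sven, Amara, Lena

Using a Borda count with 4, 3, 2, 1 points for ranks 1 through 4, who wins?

Kwame

Lena: 29·2 + 10·1 + 30·2 + 36·1 + 38·1 + 22·1 = 224
Kwame: 29·3 + 10·2 + 30·4 + 36·3 + 38·2 + 22·4 = 499
Sven: 29·4 + 10·3 + 30·1 + 36·2 + 38·4 + 22·3 = 466
Amara: 29·1 + 10·4 + 30·3 + 36·4 + 38·3 + 22·2 = 461
Kwame has the highest Borda score (499).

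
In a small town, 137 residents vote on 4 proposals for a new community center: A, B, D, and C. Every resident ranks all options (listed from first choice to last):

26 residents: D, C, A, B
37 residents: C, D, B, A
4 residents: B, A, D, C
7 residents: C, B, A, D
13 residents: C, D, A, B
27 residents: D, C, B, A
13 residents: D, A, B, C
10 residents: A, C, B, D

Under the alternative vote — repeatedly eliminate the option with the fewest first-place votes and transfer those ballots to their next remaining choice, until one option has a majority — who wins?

Round 1: A 10, B 4, D 66, C 57. Eliminate B.
Round 2: A 14, D 66, C 57. Eliminate A.
Round 3: D 70, C 67. D has a majority.

D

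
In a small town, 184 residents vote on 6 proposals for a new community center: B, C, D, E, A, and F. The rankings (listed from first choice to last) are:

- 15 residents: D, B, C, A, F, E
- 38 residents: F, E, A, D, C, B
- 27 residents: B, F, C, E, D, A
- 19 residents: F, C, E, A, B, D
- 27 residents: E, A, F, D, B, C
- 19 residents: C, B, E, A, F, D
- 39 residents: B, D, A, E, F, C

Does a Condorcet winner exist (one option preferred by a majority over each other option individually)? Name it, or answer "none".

B vs C: 108–76 for B.
B vs D: 104–80 for B.
B vs E: 100–84 for B.
B vs A: 100–84 for B.
B vs F: 100–84 for B.
B beats every other option head-to-head.

B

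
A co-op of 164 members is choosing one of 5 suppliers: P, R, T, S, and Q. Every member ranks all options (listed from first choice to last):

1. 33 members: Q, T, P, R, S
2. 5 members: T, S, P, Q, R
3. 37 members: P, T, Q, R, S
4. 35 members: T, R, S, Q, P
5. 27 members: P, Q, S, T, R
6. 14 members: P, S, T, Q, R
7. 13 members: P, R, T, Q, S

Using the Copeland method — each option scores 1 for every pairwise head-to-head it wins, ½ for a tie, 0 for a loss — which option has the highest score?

P: beats R, T, S, and Q → score 4.
R: beats S; loses to P, T, and Q → score 1.
T: beats R, S, and Q; loses to P → score 3.
S: loses to P, R, T, and Q → score 0.
Q: beats R and S; loses to P and T → score 2.
P has the best pairwise record.

P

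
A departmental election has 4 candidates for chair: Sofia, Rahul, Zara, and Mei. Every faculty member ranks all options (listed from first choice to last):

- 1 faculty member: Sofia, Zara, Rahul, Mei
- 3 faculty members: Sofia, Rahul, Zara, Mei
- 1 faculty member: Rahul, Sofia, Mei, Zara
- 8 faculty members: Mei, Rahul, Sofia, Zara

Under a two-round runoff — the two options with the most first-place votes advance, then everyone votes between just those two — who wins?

Round 1 first-place votes: Sofia 4, Rahul 1, Zara 0, Mei 8.
Mei and Sofia advance.
Runoff: Mei is preferred to Sofia by 8 voters; Sofia by 5.
Mei wins the runoff.

Mei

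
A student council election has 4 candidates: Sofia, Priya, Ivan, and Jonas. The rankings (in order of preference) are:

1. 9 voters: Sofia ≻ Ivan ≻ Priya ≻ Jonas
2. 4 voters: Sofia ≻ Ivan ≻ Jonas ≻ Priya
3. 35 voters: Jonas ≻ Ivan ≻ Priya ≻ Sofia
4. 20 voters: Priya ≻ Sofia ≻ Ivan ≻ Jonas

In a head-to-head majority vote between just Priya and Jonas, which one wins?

Voters preferring Priya to Jonas: 29; preferring Jonas to Priya: 39.
Jonas wins the head-to-head.

Jonas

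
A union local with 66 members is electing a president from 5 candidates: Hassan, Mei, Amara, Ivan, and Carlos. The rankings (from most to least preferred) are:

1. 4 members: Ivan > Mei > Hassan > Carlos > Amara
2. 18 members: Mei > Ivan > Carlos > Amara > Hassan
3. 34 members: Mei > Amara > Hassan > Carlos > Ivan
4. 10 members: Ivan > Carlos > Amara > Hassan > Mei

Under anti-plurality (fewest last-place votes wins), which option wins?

Last-place votes: Hassan 18, Mei 10, Amara 4, Ivan 34, Carlos 0.
Carlos is ranked last by the fewest voters, so Carlos wins.

Carlos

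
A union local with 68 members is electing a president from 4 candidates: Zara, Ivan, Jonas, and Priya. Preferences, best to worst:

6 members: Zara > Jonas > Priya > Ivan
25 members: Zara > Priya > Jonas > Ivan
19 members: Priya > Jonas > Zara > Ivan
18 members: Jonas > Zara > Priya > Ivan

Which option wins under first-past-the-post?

Zara

First-place votes: Zara 31, Ivan 0, Jonas 18, Priya 19.
Zara has the most first-place votes.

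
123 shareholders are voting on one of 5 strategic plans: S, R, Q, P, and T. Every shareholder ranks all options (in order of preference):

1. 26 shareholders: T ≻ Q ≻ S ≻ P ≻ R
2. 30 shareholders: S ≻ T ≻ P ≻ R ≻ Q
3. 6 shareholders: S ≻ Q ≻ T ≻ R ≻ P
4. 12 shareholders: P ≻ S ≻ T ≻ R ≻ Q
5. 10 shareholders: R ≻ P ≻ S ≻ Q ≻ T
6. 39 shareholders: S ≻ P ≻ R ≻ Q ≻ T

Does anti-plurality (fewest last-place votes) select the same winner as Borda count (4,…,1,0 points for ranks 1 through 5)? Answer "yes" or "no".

yes

Anti-plurality — last-place votes: S 0, R 26, Q 42, P 6, T 49. Winner: S.
Borda — scores: S 408, R 166, Q 145, P 281, T 230. Winner: S.
The two methods agree.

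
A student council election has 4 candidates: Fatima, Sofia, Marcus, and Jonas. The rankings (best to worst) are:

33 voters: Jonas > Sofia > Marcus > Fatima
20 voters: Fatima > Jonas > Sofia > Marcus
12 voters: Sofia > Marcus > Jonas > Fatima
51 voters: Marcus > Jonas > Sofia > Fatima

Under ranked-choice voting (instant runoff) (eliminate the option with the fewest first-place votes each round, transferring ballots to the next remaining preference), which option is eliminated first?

Sofia

Round 1: Fatima 20, Sofia 12, Marcus 51, Jonas 33. Eliminate Sofia.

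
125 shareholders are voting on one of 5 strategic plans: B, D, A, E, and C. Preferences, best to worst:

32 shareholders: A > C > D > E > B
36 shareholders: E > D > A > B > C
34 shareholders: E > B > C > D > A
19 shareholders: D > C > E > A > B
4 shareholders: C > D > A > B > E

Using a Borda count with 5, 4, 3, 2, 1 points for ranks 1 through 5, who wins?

E

B: 32·1 + 36·2 + 34·4 + 19·1 + 4·2 = 267
D: 32·3 + 36·4 + 34·2 + 19·5 + 4·4 = 419
A: 32·5 + 36·3 + 34·1 + 19·2 + 4·3 = 352
E: 32·2 + 36·5 + 34·5 + 19·3 + 4·1 = 475
C: 32·4 + 36·1 + 34·3 + 19·4 + 4·5 = 362
E has the highest Borda score (475).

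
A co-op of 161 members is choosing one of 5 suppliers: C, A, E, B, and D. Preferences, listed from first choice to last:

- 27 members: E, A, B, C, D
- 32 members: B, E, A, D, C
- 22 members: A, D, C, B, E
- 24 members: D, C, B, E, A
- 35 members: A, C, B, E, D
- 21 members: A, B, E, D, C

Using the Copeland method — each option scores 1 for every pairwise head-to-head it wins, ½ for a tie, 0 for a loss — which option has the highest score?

A

C: beats E and B; loses to A and D → score 2.
A: beats C, B, and D; loses to E → score 3.
E: beats A and D; loses to C and B → score 2.
B: beats E and D; loses to C and A → score 2.
D: beats C; loses to A, E, and B → score 1.
A has the best pairwise record.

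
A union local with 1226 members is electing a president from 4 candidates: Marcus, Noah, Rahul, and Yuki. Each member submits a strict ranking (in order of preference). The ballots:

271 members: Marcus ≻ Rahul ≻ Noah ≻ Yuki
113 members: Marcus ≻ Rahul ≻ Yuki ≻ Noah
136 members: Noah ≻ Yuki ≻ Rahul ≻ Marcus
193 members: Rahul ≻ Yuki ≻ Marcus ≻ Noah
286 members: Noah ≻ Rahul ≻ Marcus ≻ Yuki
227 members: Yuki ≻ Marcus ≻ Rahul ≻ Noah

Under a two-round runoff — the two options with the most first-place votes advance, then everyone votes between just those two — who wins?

Marcus

Round 1 first-place votes: Marcus 384, Noah 422, Rahul 193, Yuki 227.
Noah and Marcus advance.
Runoff: Noah is preferred to Marcus by 422 voters; Marcus by 804.
Marcus wins the runoff.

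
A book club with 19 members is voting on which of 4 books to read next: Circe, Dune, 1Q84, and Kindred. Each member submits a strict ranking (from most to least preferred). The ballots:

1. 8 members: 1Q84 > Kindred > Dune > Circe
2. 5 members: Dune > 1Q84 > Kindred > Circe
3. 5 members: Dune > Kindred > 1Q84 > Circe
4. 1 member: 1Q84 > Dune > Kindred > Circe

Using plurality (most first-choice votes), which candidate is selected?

Dune

First-place votes: Circe 0, Dune 10, 1Q84 9, Kindred 0.
Dune has the most first-place votes.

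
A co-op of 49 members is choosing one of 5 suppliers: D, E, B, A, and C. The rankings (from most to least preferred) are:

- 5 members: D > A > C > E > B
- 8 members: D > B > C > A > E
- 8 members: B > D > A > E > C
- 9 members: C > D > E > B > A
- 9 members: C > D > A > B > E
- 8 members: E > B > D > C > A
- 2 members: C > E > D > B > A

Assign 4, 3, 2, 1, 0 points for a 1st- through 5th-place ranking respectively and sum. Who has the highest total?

D

D: 5·4 + 8·4 + 8·3 + 9·3 + 9·3 + 8·2 + 2·2 = 150
E: 5·1 + 8·0 + 8·1 + 9·2 + 9·0 + 8·4 + 2·3 = 69
B: 5·0 + 8·3 + 8·4 + 9·1 + 9·1 + 8·3 + 2·1 = 100
A: 5·3 + 8·1 + 8·2 + 9·0 + 9·2 + 8·0 + 2·0 = 57
C: 5·2 + 8·2 + 8·0 + 9·4 + 9·4 + 8·1 + 2·4 = 114
D has the highest Borda score (150).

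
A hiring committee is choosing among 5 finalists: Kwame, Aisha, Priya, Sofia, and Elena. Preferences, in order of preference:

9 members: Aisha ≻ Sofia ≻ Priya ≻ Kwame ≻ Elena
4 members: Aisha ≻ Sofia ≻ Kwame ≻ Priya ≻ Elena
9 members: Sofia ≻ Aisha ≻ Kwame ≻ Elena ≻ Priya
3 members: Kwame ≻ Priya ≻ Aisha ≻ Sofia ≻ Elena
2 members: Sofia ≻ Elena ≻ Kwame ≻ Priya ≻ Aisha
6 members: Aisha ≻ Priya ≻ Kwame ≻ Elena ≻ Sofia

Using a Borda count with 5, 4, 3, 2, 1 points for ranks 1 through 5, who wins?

Kwame: 9·2 + 4·3 + 9·3 + 3·5 + 2·3 + 6·3 = 96
Aisha: 9·5 + 4·5 + 9·4 + 3·3 + 2·1 + 6·5 = 142
Priya: 9·3 + 4·2 + 9·1 + 3·4 + 2·2 + 6·4 = 84
Sofia: 9·4 + 4·4 + 9·5 + 3·2 + 2·5 + 6·1 = 119
Elena: 9·1 + 4·1 + 9·2 + 3·1 + 2·4 + 6·2 = 54
Aisha has the highest Borda score (142).

Aisha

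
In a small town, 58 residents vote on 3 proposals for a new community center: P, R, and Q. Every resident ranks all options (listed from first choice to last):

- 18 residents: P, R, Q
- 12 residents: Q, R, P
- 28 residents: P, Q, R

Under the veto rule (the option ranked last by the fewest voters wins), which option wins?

P

Last-place votes: P 12, R 28, Q 18.
P is ranked last by the fewest voters, so P wins.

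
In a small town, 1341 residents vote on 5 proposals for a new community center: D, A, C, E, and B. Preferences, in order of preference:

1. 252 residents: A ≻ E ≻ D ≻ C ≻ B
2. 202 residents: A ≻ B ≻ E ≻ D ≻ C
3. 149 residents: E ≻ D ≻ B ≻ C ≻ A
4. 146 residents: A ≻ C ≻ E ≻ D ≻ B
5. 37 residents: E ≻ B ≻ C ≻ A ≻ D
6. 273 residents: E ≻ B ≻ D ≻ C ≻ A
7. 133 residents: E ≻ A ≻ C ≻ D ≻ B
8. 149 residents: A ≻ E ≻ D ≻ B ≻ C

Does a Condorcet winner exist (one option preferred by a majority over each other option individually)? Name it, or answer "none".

A

A vs D: 919–422 for A.
A vs C: 882–459 for A.
A vs E: 749–592 for A.
A vs B: 882–459 for A.
A beats every other option head-to-head.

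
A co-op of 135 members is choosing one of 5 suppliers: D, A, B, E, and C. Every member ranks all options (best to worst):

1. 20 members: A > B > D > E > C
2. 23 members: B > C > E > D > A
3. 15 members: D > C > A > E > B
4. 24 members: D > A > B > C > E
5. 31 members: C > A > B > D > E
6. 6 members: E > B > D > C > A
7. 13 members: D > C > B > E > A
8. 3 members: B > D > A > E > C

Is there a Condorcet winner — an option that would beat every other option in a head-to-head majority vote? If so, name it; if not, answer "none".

Checking pairwise contests:
B beats D 83–52.
D beats A 84–51.
A beats B 90–45.
D beats E 106–29.
D beats C 81–54.
Every option loses at least one head-to-head, so there is no Condorcet winner.

none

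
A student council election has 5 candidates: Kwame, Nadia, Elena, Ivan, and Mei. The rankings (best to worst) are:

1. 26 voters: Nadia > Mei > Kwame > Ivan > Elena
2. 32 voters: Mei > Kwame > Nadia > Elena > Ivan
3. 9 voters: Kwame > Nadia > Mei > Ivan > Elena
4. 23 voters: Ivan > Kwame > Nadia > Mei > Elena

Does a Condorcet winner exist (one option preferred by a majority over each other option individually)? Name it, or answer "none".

none

Checking pairwise contests:
Mei beats Kwame 58–32.
Kwame beats Nadia 64–26.
Kwame beats Elena 90–0.
Kwame beats Ivan 67–23.
Nadia beats Mei 58–32.
Every option loses at least one head-to-head, so there is no Condorcet winner.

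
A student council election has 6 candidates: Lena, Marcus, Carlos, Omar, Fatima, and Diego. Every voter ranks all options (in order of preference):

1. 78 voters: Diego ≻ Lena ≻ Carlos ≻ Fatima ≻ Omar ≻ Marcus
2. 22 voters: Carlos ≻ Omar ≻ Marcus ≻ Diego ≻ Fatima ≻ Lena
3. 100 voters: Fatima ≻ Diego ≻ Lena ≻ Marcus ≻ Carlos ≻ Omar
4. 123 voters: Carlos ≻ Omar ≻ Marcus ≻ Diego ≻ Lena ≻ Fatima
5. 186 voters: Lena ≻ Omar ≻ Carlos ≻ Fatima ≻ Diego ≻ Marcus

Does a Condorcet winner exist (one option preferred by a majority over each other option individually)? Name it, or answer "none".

Checking pairwise contests:
Diego beats Lena 323–186.
Lena beats Marcus 364–145.
Lena beats Carlos 364–145.
Lena beats Omar 364–145.
Lena beats Fatima 387–122.
Carlos beats Diego 331–178.
Every option loses at least one head-to-head, so there is no Condorcet winner.

none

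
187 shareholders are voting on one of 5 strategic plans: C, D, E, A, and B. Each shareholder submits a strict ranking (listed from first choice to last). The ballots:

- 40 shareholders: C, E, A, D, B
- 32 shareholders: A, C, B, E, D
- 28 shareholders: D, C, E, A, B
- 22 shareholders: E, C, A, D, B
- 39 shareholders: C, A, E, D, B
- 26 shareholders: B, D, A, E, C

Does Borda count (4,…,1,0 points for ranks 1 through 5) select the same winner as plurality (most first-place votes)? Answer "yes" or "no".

yes

Borda — scores: C 562, D 291, E 400, A 449, B 168. Winner: C.
Plurality — first-place votes: C 79, D 28, E 22, A 32, B 26. Winner: C.
The two methods agree.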